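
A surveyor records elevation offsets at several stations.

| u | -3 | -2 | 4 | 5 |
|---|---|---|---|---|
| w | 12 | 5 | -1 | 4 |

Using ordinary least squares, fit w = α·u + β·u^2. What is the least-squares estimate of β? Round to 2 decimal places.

β = 0.55

Entries of MᵀM: Σu·u = 54, Σu·u^2 = 154, Σu^2·u^2 = 978.
Moment sums: Σu·w = -30, Σu^2·w = 212.
det = 54·978 − 154² = 29096.
α = ((-30)·978 − 154·212)/29096 = -15497/7274; β = (54·212 − 154·(-30))/29096 = 4017/7274.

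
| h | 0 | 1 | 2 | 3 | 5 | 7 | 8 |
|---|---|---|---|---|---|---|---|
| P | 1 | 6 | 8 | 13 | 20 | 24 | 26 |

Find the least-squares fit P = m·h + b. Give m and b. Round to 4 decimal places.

m = 3.1211, b = 2.4072

The normal equations are: 152·m + 26·b = 537;  26·m + 7·b = 98.
(Σh·h = 152, Σh = 26, Σ1 = 7, Σh·P = 537, ΣP = 98.)
Eliminating b: 7·(row 1) − 26·(row 2) gives 388·m = 7·537 − 26·98 = 1211, so m = 1211/388.
Then b = (98 − 26·(1211/388))/7 = 467/194.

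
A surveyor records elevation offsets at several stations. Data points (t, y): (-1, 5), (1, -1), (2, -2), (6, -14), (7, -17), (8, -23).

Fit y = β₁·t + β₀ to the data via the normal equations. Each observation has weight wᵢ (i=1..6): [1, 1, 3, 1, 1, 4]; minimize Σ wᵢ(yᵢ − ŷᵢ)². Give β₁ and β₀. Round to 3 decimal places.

β₁ = -3.184, β₀ = 3.399

Normal-equation sums: Σwᵢ·t·t = 355, Σwᵢ·t = 51, Σwᵢ·1 = 11.
For AᵀWy: Σwᵢ·t·y = -957, Σwᵢ·y = -125.
Normal equations: [[355, 51]; [51, 11]]·[β₁, β₀]ᵀ = [-957, -125]ᵀ.
Determinant 355·11 − 51² = 1304.
β₁ = ((-957)·11 − 51·(-125))/1304 = -519/163; β₀ = (355·(-125) − 51·(-957))/1304 = 554/163.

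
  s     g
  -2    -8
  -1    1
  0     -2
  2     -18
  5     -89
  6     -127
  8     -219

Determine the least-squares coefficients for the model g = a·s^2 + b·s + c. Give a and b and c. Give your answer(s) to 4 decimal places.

a = -3.1040, b = -2.4734, c = -0.2208

Setting ∂/∂a … = 0 gives: 6050·a + 852·b + 134·c = -20916;  852·a + 134·b + 18·c = -2980;  134·a + 18·b + 7·c = -462.
(Σs^2·s^2 = 6050, Σs^2·s = 852, Σs^2 = 134, Σs·s = 134, Σs = 18, Σ1 = 7, Σs^2·g = -20916, Σs·g = -2980, Σg = -462.)
Row-reducing yields a = -261756/84329, b = -208576/84329, c = -18618/84329.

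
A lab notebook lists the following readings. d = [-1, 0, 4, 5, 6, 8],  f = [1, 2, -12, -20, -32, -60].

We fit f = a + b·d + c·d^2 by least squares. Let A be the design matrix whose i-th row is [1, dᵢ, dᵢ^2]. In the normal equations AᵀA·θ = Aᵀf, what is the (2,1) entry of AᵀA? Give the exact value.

Row 2 ↔ basis d, column 1 ↔ basis 1, so (AᵀA)_{2,1} = Σᵢ d = (-1)·(1) + (0)·(1) + (4)·(1) + (5)·(1) + (6)·(1) + (8)·(1) = 22.

22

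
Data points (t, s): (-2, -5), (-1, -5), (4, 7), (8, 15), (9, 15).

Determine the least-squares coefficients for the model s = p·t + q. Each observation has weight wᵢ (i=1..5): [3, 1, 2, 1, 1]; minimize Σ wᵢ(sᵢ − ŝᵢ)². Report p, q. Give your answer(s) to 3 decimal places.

Setting ∂/∂p … = 0 gives: 190·p + 18·q = 346;  18·p + 8·q = 24.
(Σwᵢ·t·t = 190, Σwᵢ·t = 18, Σwᵢ·1 = 8, Σwᵢ·t·s = 346, Σwᵢ·s = 24.)
det = 190·8 − 18² = 1196.
p = (346·8 − 18·24)/1196 = 584/299; q = (190·24 − 18·346)/1196 = -417/299.

p = 1.953, q = -1.395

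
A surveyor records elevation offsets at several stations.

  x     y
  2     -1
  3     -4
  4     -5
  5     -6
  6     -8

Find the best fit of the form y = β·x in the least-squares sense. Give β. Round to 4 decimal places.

β = -1.2444

MᵀM·[β]ᵀ = Mᵀy reads: 90·β = -112.
β = (-112)/90 = -1.24444.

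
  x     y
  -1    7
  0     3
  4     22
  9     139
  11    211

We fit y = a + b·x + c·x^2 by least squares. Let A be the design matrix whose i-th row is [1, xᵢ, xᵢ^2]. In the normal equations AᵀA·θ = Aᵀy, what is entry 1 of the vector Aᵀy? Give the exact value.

Entry 1 ↔ basis 1, so (Aᵀy)_{1} = Σᵢ yᵢ = (1)·(7) + (1)·(3) + (1)·(22) + (1)·(139) + (1)·(211) = 382.

382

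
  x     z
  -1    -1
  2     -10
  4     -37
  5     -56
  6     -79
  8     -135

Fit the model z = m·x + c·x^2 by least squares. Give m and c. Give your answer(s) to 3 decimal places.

m = -1.496, c = -1.929

Sums needed: Σx·x = 146, Σx·x^2 = 924, Σx^2·x^2 = 6290.
And Σx·z = -2001, Σx^2·z = -13517.
Eliminating c: 6290·(row 1) − 924·(row 2) gives 64564·m = 6290·(-2001) − 924·(-13517) = -96582, so m = -48291/32282.
Then c = ((-13517) − 924·(-48291/32282))/6290 = -62279/32282.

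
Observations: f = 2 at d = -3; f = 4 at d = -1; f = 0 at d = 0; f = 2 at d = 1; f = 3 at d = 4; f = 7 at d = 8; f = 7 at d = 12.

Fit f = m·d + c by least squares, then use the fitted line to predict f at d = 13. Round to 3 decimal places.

f̂ = 7.583

With design matrix A, AᵀA = [[235, 21]; [21, 7]] and Aᵀf = [144, 25]ᵀ.
Determinant 235·7 − 21² = 1204.
m = (144·7 − 21·25)/1204 = 69/172; c = (235·25 − 21·144)/1204 = 2851/1204.
At d = 13: f̂ = (69/172)·(13) + (2851/1204)·(1) = 4565/602.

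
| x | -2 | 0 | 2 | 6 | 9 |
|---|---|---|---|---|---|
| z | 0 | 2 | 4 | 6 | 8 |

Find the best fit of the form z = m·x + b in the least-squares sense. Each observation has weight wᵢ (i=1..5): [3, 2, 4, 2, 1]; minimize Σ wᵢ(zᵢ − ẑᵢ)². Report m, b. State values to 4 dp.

Compute the Gram sums: Σwᵢ·x·x = 181, Σwᵢ·x = 23, Σwᵢ·1 = 12.
For AᵀWz: Σwᵢ·x·z = 176, Σwᵢ·z = 40.
AᵀWA·[m, b]ᵀ = AᵀWz becomes [[181, 23]; [23, 12]]·[m, b]ᵀ = [176, 40]ᵀ.
Determinant 181·12 − 23² = 1643.
m = (176·12 − 23·40)/1643 = 1192/1643; b = (181·40 − 23·176)/1643 = 3192/1643.

m = 0.7255, b = 1.9428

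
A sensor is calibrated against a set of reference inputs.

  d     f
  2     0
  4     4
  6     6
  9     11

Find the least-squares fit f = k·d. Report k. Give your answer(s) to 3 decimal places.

Sums needed: Σd·d = 137.
Moment sums: Σd·f = 151.
Normal equations: [[137]]·[k]ᵀ = [151]ᵀ.
Hence k = 151 / 137 ≈ 1.10219.

k = 1.102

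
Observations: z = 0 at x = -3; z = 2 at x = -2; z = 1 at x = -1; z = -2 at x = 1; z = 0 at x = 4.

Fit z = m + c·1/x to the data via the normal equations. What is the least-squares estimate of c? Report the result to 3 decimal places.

From the data, Σ1 = 5, Σ1/x = -7/12, Σ1/x·1/x = 349/144.
Right-hand side: Σz = 1, Σ1/x·z = -4.
So AᵀA·[m, c]ᵀ = Aᵀz: [[5, -7/12]; [-7/12, 349/144]]·[m, c]ᵀ = [1, -4]ᵀ.
Determinant 5·(349/144) − (-7/12)² = 106/9.
m = (1·(349/144) − (-7/12)·(-4))/(106/9) = 13/1696; c = (5·(-4) − (-7/12)·1)/(106/9) = -699/424.

c = -1.649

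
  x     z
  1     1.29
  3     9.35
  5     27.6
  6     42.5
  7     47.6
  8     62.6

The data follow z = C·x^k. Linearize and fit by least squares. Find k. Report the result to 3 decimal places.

Linearized form: ln z = k·ln x + ln C. From the 6 transformed points,
XᵀX = [[15.1183, 8.5252]; [8.5252, 6]], rhs = [30.6327, 17.5569]ᵀ  (here Σln x = 8.5252, Σ(ln x)² = 15.1183, Σln z = 17.5569, Σln x·ln z = 30.6327).
Δ = 15.1183·6 − (8.5252)² = 18.0313; k = (30.6327·6 − 8.5252·17.5569)/18.0313 = 1.89230, ln C = (15.1183·17.5569 − 8.5252·30.6327)/18.0313 = 0.23747.

k = 1.892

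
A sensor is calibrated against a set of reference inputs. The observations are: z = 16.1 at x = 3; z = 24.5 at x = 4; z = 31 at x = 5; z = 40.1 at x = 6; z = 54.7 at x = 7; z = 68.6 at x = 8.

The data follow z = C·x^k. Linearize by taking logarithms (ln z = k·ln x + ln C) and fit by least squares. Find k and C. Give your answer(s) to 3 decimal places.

k = 1.450, C = 3.191

Linearized form: ln z = k·ln x + ln C. From the 6 transformed points,
AᵀA = [[17.0401, 9.9115]; [9.9115, 6]], rhs = [36.2077, 21.3330]ᵀ  (here Σln x = 9.9115, Σ(ln x)² = 17.0401, Σln z = 21.3330, Σln x·ln z = 36.2077).
Δ = 17.0401·6 − (9.9115)² = 4.0036; k = (36.2077·6 − 9.9115·21.3330)/4.0036 = 1.45001, ln C = (17.0401·21.3330 − 9.9115·36.2077)/4.0036 = 1.16022, so C = exp(1.16022) = 3.19063.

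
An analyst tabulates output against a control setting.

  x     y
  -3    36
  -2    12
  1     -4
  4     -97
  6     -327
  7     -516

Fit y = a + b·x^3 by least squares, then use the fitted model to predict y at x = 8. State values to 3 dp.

Normal-equation sums: Σ1 = 6, Σx^3 = 589, Σx^3·x^3 = 169195.
For Mᵀy: Σy = -896, Σx^3·y = -254900.
Eliminating b: 169195·(row 1) − 589·(row 2) gives 668249·a = 169195·(-896) − 589·(-254900) = -1462620, so a = -76980/35171.
Then b = ((-254900) − 589·(-76980/35171))/169195 = -1001656/668249.
At x = 8: ŷ = (-76980/35171)·(1) + (-1001656/668249)·(512) = -514310492/668249.

ŷ = -769.639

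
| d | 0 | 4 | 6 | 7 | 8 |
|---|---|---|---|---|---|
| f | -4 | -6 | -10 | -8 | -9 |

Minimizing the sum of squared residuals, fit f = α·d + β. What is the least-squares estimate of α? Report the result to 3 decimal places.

α = -0.675

The normal system XᵀX·[α, β]ᵀ = Xᵀf is [[165, 25]; [25, 5]]·[α, β]ᵀ = [-212, -37]ᵀ.
Eliminating β: 5·(row 1) − 25·(row 2) gives 200·α = 5·(-212) − 25·(-37) = -135, so α = -27/40.
Then β = ((-37) − 25·(-27/40))/5 = -161/40.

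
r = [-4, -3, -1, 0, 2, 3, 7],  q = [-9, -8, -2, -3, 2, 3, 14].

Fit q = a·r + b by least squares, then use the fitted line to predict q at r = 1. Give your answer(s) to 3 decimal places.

q̂ = 0.445

With design matrix M, MᵀM = [[88, 4]; [4, 7]] and Mᵀq = [173, -3]ᵀ.
Eliminating b: 7·(row 1) − 4·(row 2) gives 600·a = 7·173 − 4·(-3) = 1223, so a = 1223/600.
Then b = ((-3) − 4·(1223/600))/7 = -239/150.
At r = 1: q̂ = (1223/600)·(1) + (-239/150)·(1) = 89/200.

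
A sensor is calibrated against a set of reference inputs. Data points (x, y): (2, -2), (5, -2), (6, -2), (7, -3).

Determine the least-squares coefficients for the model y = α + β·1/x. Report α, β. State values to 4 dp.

Forming MᵀM = [[4, 106/105]; [106/105, 7457/22050]] and Mᵀy = [-9, -227/105]ᵀ gives MᵀM·[α, β]ᵀ = Mᵀy.
det = 4·(7457/22050) − (106/105)² = 1226/3675.
α = ((-9)·(7457/22050) − (106/105)·(-227/105))/(1226/3675) = -18989/7356; β = (4·(-227/105) − (106/105)·(-9))/(1226/3675) = 805/613.

α = -2.5814, β = 1.3132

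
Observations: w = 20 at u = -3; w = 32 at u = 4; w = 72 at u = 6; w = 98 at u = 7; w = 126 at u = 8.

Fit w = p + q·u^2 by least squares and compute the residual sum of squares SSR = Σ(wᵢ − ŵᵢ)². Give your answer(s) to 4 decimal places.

Setting ∂/∂p … = 0 gives: 5·p + 174·q = 348;  174·p + 8130·q = 16150.
Determinant 5·8130 − 174² = 10374.
p = (348·8130 − 174·16150)/10374 = 3190/1729; q = (5·16150 − 174·348)/10374 = 10099/5187.
Residuals: 1093/1729, -5170/5187, 110/1729, 3905/5187, -2344/5187; SSR = 11246/5187.

SSR = 2.1681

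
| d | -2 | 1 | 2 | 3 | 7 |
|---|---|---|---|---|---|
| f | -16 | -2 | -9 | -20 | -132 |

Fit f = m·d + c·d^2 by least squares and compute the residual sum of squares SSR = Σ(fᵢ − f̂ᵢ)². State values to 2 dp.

Entries of MᵀM: Σd·d = 67, Σd·d^2 = 371, Σd^2·d^2 = 2515.
Right-hand side: Σd·f = -972, Σd^2·f = -6750.
Normal equations: [[67, 371]; [371, 2515]]·[m, c]ᵀ = [-972, -6750]ᵀ.
det = 67·2515 − 371² = 30864.
m = ((-972)·2515 − 371·(-6750))/30864 = 9945/5144; c = (67·(-6750) − 371·(-972))/30864 = -15273/5144.
Residuals: -661/2572, -620/643, -2547/2572, 2371/2572, -123/2572; SSR = 7275/2572.

SSR = 2.83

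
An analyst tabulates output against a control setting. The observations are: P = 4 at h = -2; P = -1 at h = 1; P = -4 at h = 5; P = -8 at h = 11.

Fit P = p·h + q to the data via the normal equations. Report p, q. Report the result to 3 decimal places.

p = -0.879, q = 1.045

Entries of AᵀA: Σh·h = 151, Σh = 15, Σ1 = 4.
And Σh·P = -117, ΣP = -9.
Δ = 151·4 − 15² = 379.
p = ((-117)·4 − 15·(-9))/379 = -333/379; q = (151·(-9) − 15·(-117))/379 = 396/379.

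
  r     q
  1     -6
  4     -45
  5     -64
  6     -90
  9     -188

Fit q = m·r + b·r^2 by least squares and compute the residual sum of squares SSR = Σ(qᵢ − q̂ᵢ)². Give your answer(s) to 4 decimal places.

SSR = 2.5285

MᵀM·[m, b]ᵀ = Mᵀq reads: 159·m + 1135·b = -2738;  1135·m + 8739·b = -20794.
Eliminating b: 8739·(row 1) − 1135·(row 2) gives 101276·m = 8739·(-2738) − 1135·(-20794) = -326192, so m = -81548/25319.
Then b = ((-20794) − 1135·(-81548/25319))/8739 = -49654/25319.
Residuals: -20712/25319, -18699/25319, 28674/25319, -1878/25319, -4066/25319; SSR = 64019/25319.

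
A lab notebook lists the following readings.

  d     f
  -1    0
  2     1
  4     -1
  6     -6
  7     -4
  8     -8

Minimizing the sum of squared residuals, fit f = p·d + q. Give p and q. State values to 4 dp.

Sums needed: Σd·d = 170, Σd = 26, Σ1 = 6.
Right-hand side: Σd·f = -130, Σf = -18.
Determinant 170·6 − 26² = 344.
p = ((-130)·6 − 26·(-18))/344 = -39/43; q = (170·(-18) − 26·(-130))/344 = 40/43.

p = -0.9070, q = 0.9302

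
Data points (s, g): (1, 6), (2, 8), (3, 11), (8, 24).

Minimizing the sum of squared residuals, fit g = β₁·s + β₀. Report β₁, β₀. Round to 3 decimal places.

With design matrix A, AᵀA = [[78, 14]; [14, 4]] and Aᵀg = [247, 49]ᵀ.
Eliminating β₀: 4·(row 1) − 14·(row 2) gives 116·β₁ = 4·247 − 14·49 = 302, so β₁ = 151/58.
Then β₀ = (49 − 14·(151/58))/4 = 91/29.

β₁ = 2.603, β₀ = 3.138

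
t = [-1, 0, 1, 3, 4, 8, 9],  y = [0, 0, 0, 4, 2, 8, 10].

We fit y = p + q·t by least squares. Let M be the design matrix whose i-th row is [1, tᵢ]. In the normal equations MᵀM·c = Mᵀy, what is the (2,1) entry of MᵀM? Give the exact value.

24

Row 2 ↔ basis t, column 1 ↔ basis 1, so (MᵀM)_{2,1} = Σᵢ t = (-1)·(1) + (0)·(1) + (1)·(1) + (3)·(1) + (4)·(1) + (8)·(1) + (9)·(1) = 24.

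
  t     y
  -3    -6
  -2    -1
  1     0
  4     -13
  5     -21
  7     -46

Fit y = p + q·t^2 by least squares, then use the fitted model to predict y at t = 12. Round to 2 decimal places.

From the data, Σ1 = 6, Σt^2 = 104, Σt^2·t^2 = 3380.
Right-hand side: Σy = -87, Σt^2·y = -3045.
So XᵀX·[p, q]ᵀ = Xᵀy: [[6, 104]; [104, 3380]]·[p, q]ᵀ = [-87, -3045]ᵀ.
Determinant 6·3380 − 104² = 9464.
p = ((-87)·3380 − 104·(-3045))/9464 = 435/182; q = (6·(-3045) − 104·(-87))/9464 = -4611/4732.
At t = 12: ŷ = (435/182)·(1) + (-4611/4732)·(144) = -326337/2366.

ŷ = -137.93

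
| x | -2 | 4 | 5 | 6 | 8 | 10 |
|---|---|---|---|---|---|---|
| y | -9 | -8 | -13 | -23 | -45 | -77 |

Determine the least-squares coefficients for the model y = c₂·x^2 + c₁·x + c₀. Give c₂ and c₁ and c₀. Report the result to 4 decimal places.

c₂ = -0.9895, c₁ = 2.2817, c₀ = -0.5519

Setting ∂/∂c₂ … = 0 gives: 16289·c₂ + 1909·c₁ + 245·c₀ = -11897;  1909·c₂ + 245·c₁ + 31·c₀ = -1347;  245·c₂ + 31·c₁ + 6·c₀ = -175.
Row-reducing yields c₂ = -14189/14340, c₁ = 32719/14340, c₀ = -1319/2390.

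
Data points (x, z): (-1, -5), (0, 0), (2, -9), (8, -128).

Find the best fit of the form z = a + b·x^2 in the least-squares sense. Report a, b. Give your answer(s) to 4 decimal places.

a = -1.3659, b = -1.9788

Entries of MᵀM: Σ1 = 4, Σx^2 = 69, Σx^2·x^2 = 4113.
Right-hand side: Σz = -142, Σx^2·z = -8233.
So MᵀM·[a, b]ᵀ = Mᵀz: [[4, 69]; [69, 4113]]·[a, b]ᵀ = [-142, -8233]ᵀ.
Eliminating b: 4113·(row 1) − 69·(row 2) gives 11691·a = 4113·(-142) − 69·(-8233) = -15969, so a = -5323/3897.
Then b = ((-8233) − 69·(-5323/3897))/4113 = -23134/11691.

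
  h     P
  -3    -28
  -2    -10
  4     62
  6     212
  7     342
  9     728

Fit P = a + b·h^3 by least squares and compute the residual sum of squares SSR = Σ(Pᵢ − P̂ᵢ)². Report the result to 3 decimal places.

SSR = 6.457

From the data, Σ1 = 6, Σh^3 = 1317, Σh^3·h^3 = 700635.
For AᵀP: ΣP = 1306, Σh^3·P = 698614.
So AᵀA·[a, b]ᵀ = AᵀP: [[6, 1317]; [1317, 700635]]·[a, b]ᵀ = [1306, 698614]ᵀ.
Δ = 6·700635 − 1317² = 2469321.
a = (1306·700635 − 1317·698614)/2469321 = -560592/274369; b = (6·698614 − 1317·1306)/2469321 = 823894/823107.
Residuals: 10114/9461, 41858/823107, -14806/823107, -593548/274369, 588728/823107, 94982/274369; SSR = 5314880/823107.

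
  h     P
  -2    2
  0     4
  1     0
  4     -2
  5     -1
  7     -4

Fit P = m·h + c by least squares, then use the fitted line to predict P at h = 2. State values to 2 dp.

The normal system XᵀX·[m, c]ᵀ = XᵀP is [[95, 15]; [15, 6]]·[m, c]ᵀ = [-45, -1]ᵀ.
det = 95·6 − 15² = 345.
m = ((-45)·6 − 15·(-1))/345 = -17/23; c = (95·(-1) − 15·(-45))/345 = 116/69.
At h = 2: P̂ = (-17/23)·(2) + (116/69)·(1) = 14/69.

P̂ = 0.20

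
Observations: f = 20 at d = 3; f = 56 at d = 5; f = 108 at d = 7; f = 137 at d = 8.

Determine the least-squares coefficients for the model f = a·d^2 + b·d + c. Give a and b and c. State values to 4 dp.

a = 1.7136, b = 4.6834, c = -9.6533

MᵀM·[a, b, c]ᵀ = Mᵀf reads: 7203·a + 1007·b + 147·c = 15640;  1007·a + 147·b + 23·c = 2192;  147·a + 23·b + 4·c = 321.
Inverting the 3×3 Gram matrix, [a, b, c]ᵀ = [341/199, 932/199, -1921/199]ᵀ.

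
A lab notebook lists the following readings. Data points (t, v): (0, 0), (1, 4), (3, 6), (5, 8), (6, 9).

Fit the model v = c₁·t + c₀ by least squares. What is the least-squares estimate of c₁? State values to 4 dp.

c₁ = 1.3462

With design matrix M, MᵀM = [[71, 15]; [15, 5]] and Mᵀv = [116, 27]ᵀ.
Δ = 71·5 − 15² = 130.
c₁ = (116·5 − 15·27)/130 = 35/26; c₀ = (71·27 − 15·116)/130 = 177/130.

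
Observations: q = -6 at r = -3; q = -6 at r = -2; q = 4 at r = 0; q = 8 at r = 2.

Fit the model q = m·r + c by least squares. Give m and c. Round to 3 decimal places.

m = 3.119, c = 2.339

Compute the Gram sums: Σr·r = 17, Σr = -3, Σ1 = 4.
And Σr·q = 46, Σq = 0.
Eliminating c: 4·(row 1) − (-3)·(row 2) gives 59·m = 4·46 − (-3)·0 = 184, so m = 184/59.
Then c = (0 − (-3)·(184/59))/4 = 138/59.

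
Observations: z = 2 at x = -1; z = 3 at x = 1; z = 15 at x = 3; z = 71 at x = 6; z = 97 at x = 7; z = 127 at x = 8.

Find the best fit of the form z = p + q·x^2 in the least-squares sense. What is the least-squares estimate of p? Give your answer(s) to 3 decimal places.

Forming AᵀA = [[6, 160]; [160, 7876]] and Aᵀz = [315, 15577]ᵀ gives AᵀA·[p, q]ᵀ = Aᵀz.
Eliminating q: 7876·(row 1) − 160·(row 2) gives 21656·p = 7876·315 − 160·15577 = -11380, so p = -2845/5414.
Then q = (15577 − 160·(-2845/5414))/7876 = 21531/10828.

p = -0.525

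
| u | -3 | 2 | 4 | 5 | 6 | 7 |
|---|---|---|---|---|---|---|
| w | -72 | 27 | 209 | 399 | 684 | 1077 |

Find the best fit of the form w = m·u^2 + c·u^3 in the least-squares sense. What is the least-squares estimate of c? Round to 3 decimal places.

c = 2.997

XᵀX·[m, c]ᵀ = Xᵀw reads: 4675·m + 28521·c = 90176;  28521·m + 184819·c = 582566.
Δ = 4675·184819 − 28521² = 50581384.
m = (90176·184819 − 28521·582566)/50581384 = 25436629/25290692; c = (4675·582566 − 28521·90176)/50581384 = 75793177/25290692.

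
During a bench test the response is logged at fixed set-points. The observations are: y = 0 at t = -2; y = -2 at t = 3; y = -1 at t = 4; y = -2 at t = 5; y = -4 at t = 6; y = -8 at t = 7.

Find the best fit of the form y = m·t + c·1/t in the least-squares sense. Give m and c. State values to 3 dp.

m = -0.923, c = 4.709

Forming AᵀA = [[139, 6]; [6, 90281/176400]] and Aᵀy = [-100, -1313/420]ᵀ gives AᵀA·[m, c]ᵀ = Aᵀy.
Eliminating c: (90281/176400)·(row 1) − 6·(row 2) gives (6198659/176400)·m = (90281/176400)·(-100) − 6·(-1313/420) = -285967/8820, so m = -5719340/6198659.
Then c = ((-1313/420) − 6·(-5719340/6198659))/(90281/176400) = 29187060/6198659.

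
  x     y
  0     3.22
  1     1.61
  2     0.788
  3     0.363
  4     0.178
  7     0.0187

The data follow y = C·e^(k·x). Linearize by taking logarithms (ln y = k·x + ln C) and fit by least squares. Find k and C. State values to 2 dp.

With ln yᵢ as the transformed response and xᵢ as the regressor:
Σx = 17.0000, Σ(x)² = 79.0000, Σln y = -5.3112, Σx·ln y = -37.7988.
Equations: 79.0000·k + 17.0000·ln C = -37.7988;  17.0000·k + 6·ln C = -5.3112.
Δ = 79.0000·6 − (17.0000)² = 185.0000; k = (-37.7988·6 − 17.0000·-5.3112)/185.0000 = -0.73785, ln C = (79.0000·-5.3112 − 17.0000·-37.7988)/185.0000 = 1.20538, so C = exp(1.20538) = 3.33804.

k = -0.74, C = 3.34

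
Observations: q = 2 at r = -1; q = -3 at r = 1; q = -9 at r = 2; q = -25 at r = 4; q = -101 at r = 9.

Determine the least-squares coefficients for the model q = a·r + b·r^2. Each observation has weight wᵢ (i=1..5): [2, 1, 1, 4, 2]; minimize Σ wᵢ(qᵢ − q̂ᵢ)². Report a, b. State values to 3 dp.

From the data, Σwᵢ·r·r = 233, Σwᵢ·r·r^2 = 1721, Σwᵢ·r^2·r^2 = 14165.
And Σwᵢ·r·q = -2243, Σwᵢ·r^2·q = -17997.
XᵀWX·[a, b]ᵀ = XᵀWq becomes [[233, 1721]; [1721, 14165]]·[a, b]ᵀ = [-2243, -17997]ᵀ.
Δ = 233·14165 − 1721² = 338604.
a = ((-2243)·14165 − 1721·(-17997))/338604 = -399629/169302; b = (233·(-17997) − 1721·(-2243))/338604 = -166549/169302.

a = -2.360, b = -0.984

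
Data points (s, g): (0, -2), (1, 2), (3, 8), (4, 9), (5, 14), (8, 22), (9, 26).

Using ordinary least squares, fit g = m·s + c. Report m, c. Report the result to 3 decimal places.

Forming XᵀX = [[196, 30]; [30, 7]] and Xᵀg = [542, 79]ᵀ gives XᵀX·[m, c]ᵀ = Xᵀg.
Δ = 196·7 − 30² = 472.
m = (542·7 − 30·79)/472 = 178/59; c = (196·79 − 30·542)/472 = -97/59.

m = 3.017, c = -1.644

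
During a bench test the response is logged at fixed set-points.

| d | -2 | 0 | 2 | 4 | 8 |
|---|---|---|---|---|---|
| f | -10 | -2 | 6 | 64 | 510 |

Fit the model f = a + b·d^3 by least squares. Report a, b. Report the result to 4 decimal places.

a = -1.5410, b = 0.9995

Entries of MᵀM: Σ1 = 5, Σd^3 = 576, Σd^3·d^3 = 266368.
And Σf = 568, Σd^3·f = 265344.
Normal equations: [[5, 576]; [576, 266368]]·[a, b]ᵀ = [568, 265344]ᵀ.
Eliminating b: 266368·(row 1) − 576·(row 2) gives 1000064·a = 266368·568 − 576·265344 = -1541120, so a = -12040/7813.
Then b = (265344 − 576·(-12040/7813))/266368 = 7809/7813.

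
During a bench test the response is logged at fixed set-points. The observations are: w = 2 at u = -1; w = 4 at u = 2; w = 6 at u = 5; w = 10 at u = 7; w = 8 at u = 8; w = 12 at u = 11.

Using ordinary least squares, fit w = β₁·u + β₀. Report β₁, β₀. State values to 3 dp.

Sums needed: Σu·u = 264, Σu = 32, Σ1 = 6.
Moment sums: Σu·w = 302, Σw = 42.
So XᵀX·[β₁, β₀]ᵀ = Xᵀw: [[264, 32]; [32, 6]]·[β₁, β₀]ᵀ = [302, 42]ᵀ.
Eliminating β₀: 6·(row 1) − 32·(row 2) gives 560·β₁ = 6·302 − 32·42 = 468, so β₁ = 117/140.
Then β₀ = (42 − 32·(117/140))/6 = 89/35.

β₁ = 0.836, β₀ = 2.543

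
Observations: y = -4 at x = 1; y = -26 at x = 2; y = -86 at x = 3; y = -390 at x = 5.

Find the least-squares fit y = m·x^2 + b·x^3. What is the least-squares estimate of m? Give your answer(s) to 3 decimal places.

Normal-equation sums: Σx^2·x^2 = 723, Σx^2·x^3 = 3401, Σx^3·x^3 = 16419.
And Σx^2·y = -10632, Σx^3·y = -51284.
So MᵀM·[m, b]ᵀ = Mᵀy: [[723, 3401]; [3401, 16419]]·[m, b]ᵀ = [-10632, -51284]ᵀ.
det = 723·16419 − 3401² = 304136.
m = ((-10632)·16419 − 3401·(-51284))/304136 = -37481/76034; b = (723·(-51284) − 3401·(-10632))/304136 = -229725/76034.

m = -0.493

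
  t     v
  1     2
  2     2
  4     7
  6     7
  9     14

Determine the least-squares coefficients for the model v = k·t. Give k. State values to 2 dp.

k = 1.46

Normal-equation sums: Σt·t = 138.
For Mᵀv: Σt·v = 202.
k = 202/138 = 1.46377.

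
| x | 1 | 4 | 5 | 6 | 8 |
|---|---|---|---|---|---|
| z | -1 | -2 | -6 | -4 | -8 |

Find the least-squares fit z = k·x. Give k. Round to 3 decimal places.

With design matrix A, AᵀA = [[142]] and Aᵀz = [-127]ᵀ.
k = (-127)/142 = -0.894366.

k = -0.894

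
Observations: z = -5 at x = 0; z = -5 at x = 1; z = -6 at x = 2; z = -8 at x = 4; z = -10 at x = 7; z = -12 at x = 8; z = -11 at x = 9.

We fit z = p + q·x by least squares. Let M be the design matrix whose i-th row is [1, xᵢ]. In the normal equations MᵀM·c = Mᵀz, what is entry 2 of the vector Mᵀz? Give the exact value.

-314

Entry 2 ↔ basis x, so (Mᵀz)_{2} = Σᵢ (x)·zᵢ = (0)·(-5) + (1)·(-5) + (2)·(-6) + (4)·(-8) + (7)·(-10) + (8)·(-12) + (9)·(-11) = -314.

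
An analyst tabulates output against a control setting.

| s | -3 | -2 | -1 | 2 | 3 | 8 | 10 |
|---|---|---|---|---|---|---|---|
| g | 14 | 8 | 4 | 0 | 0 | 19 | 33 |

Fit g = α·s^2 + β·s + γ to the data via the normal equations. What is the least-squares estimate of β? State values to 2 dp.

With design matrix A, AᵀA = [[14291, 1511, 191]; [1511, 191, 17]; [191, 17, 7]] and Aᵀg = [4678, 420, 78]ᵀ.
Row-reducing yields α = 245503/459921, β = -1008802/459921, γ = 41717/21901.

β = -2.19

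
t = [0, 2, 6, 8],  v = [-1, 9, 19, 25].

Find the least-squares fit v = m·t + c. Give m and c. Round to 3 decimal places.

Entries of AᵀA: Σt·t = 104, Σt = 16, Σ1 = 4.
Moment sums: Σt·v = 332, Σv = 52.
So AᵀA·[m, c]ᵀ = Aᵀv: [[104, 16]; [16, 4]]·[m, c]ᵀ = [332, 52]ᵀ.
det = 104·4 − 16² = 160.
m = (332·4 − 16·52)/160 = 31/10; c = (104·52 − 16·332)/160 = 3/5.

m = 3.100, c = 0.600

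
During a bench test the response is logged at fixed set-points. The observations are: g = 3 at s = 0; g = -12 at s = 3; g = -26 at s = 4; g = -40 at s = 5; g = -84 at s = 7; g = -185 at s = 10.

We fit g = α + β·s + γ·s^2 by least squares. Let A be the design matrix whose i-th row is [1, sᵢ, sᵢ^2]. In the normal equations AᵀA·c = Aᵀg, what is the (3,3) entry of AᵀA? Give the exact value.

13363

Row 3 ↔ basis s^2, column 3 ↔ basis s^2, so (AᵀA)_{3,3} = Σᵢ (s^2)·(s^2) = (0)·(0) + (9)·(9) + (16)·(16) + (25)·(25) + (49)·(49) + (100)·(100) = 13363.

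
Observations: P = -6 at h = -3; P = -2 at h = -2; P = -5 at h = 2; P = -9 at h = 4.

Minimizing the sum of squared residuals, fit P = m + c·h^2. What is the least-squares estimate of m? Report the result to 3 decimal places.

Compute the Gram sums: Σ1 = 4, Σh^2 = 33, Σh^2·h^2 = 369.
And ΣP = -22, Σh^2·P = -226.
det = 4·369 − 33² = 387.
m = ((-22)·369 − 33·(-226))/387 = -220/129; c = (4·(-226) − 33·(-22))/387 = -178/387.

m = -1.705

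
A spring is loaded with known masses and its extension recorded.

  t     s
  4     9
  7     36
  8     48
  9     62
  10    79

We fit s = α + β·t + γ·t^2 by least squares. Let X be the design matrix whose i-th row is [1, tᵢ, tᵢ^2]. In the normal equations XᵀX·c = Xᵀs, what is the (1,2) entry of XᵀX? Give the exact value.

38

Row 1 ↔ basis 1, column 2 ↔ basis t, so (XᵀX)_{1,2} = Σᵢ t = (1)·(4) + (1)·(7) + (1)·(8) + (1)·(9) + (1)·(10) = 38.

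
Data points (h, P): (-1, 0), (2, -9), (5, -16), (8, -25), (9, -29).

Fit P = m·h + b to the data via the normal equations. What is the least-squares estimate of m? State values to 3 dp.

Forming MᵀM = [[175, 23]; [23, 5]] and MᵀP = [-559, -79]ᵀ gives MᵀM·[m, b]ᵀ = MᵀP.
Δ = 175·5 − 23² = 346.
m = ((-559)·5 − 23·(-79))/346 = -489/173; b = (175·(-79) − 23·(-559))/346 = -484/173.

m = -2.827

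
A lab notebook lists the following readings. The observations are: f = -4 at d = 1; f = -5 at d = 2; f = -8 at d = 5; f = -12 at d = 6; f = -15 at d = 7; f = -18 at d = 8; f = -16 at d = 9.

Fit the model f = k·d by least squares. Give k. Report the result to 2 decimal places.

k = -2.00

The normal system XᵀX·[k]ᵀ = Xᵀf is [[260]]·[k]ᵀ = [-519]ᵀ.
k = (-519)/260 = -1.99615.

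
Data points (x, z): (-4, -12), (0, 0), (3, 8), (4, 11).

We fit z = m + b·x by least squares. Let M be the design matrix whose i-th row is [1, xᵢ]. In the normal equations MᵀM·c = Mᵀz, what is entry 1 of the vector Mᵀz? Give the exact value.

Entry 1 ↔ basis 1, so (Mᵀz)_{1} = Σᵢ zᵢ = (1)·(-12) + (1)·(0) + (1)·(8) + (1)·(11) = 7.

7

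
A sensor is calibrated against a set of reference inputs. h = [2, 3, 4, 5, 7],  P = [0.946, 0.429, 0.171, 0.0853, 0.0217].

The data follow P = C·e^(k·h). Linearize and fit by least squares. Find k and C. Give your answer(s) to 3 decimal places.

With ln Pᵢ as the transformed response and hᵢ as the regressor:
Σh = 21.0000, Σ(h)² = 103.0000, Σln P = -8.9599, Σh·ln P = -48.8353.
Normal system: [[103.0000, 21.0000]; [21.0000, 5]]·[k, ln C]ᵀ = [-48.8353, -8.9599]ᵀ.
Slope k = (n·Σh·ln P − Σh·Σln P)/(n·Σ(h)² − (Σh)²) = (5·-48.8353 − 21.0000·-8.9599)/74.0000 = -0.75700; ln C = (Σln P − k·Σh)/n = 1.38741, so C = exp(1.38741) = 4.00448.

k = -0.757, C = 4.004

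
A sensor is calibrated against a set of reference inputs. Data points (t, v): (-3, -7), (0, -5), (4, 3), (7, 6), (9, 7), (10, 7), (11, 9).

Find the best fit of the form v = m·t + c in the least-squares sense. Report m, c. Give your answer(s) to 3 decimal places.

Entries of XᵀX: Σt·t = 376, Σt = 38, Σ1 = 7.
And Σt·v = 307, Σv = 20.
XᵀX·[m, c]ᵀ = Xᵀv becomes [[376, 38]; [38, 7]]·[m, c]ᵀ = [307, 20]ᵀ.
Determinant 376·7 − 38² = 1188.
m = (307·7 − 38·20)/1188 = 463/396; c = (376·20 − 38·307)/1188 = -691/198.

m = 1.169, c = -3.490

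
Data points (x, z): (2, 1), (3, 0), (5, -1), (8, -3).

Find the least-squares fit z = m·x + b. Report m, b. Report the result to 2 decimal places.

Entries of AᵀA: Σx·x = 102, Σx = 18, Σ1 = 4.
Moment sums: Σx·z = -27, Σz = -3.
Normal equations: [[102, 18]; [18, 4]]·[m, b]ᵀ = [-27, -3]ᵀ.
Determinant 102·4 − 18² = 84.
m = ((-27)·4 − 18·(-3))/84 = -9/14; b = (102·(-3) − 18·(-27))/84 = 15/7.

m = -0.64, b = 2.14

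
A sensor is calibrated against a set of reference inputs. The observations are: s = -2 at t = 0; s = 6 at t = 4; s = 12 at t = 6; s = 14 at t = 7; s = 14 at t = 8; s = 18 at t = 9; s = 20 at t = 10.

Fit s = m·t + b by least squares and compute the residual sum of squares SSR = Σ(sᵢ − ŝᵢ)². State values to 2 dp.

Forming MᵀM = [[346, 44]; [44, 7]] and Mᵀs = [668, 82]ᵀ gives MᵀM·[m, b]ᵀ = Mᵀs.
Eliminating b: 7·(row 1) − 44·(row 2) gives 486·m = 7·668 − 44·82 = 1068, so m = 178/81.
Then b = (82 − 44·(178/81))/7 = -170/81.
Residuals: 8/81, -56/81, 74/81, 58/81, -40/27, 26/81, 10/81; SSR = 112/27.

SSR = 4.15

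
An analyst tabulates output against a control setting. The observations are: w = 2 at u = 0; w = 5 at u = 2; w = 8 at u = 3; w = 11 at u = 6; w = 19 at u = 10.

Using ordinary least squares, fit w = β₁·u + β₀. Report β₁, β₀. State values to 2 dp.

β₁ = 1.66, β₀ = 2.02

Sums needed: Σu·u = 149, Σu = 21, Σ1 = 5.
Right-hand side: Σu·w = 290, Σw = 45.
XᵀX·[β₁, β₀]ᵀ = Xᵀw becomes [[149, 21]; [21, 5]]·[β₁, β₀]ᵀ = [290, 45]ᵀ.
det = 149·5 − 21² = 304.
β₁ = (290·5 − 21·45)/304 = 505/304; β₀ = (149·45 − 21·290)/304 = 615/304.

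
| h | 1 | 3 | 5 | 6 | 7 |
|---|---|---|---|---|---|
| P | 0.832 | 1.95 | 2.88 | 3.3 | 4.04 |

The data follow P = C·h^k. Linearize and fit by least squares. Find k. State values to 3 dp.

k = 0.791

Taking logs, ln P = k·ln h + ln C, so regress ln P on ln h.
AᵀA = [[10.7942, 6.4457]; [6.4457, 5]], rhs = [7.2923, 4.1319]ᵀ  (here Σln h = 6.4457, Σ(ln h)² = 10.7942, Σln P = 4.1319, Σln h·ln P = 7.2923).
Solving (det = 12.4237): k = 0.79113, ln C = -0.19351.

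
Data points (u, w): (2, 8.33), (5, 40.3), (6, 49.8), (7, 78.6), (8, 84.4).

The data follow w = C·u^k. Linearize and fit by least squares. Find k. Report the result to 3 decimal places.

k = 1.704

Taking logs, ln w = k·ln u + ln C, so regress ln w on ln u.
AᵀA = [[14.3918, 8.1197]; [8.1197, 5]], rhs = [32.1368, 18.5242]ᵀ  (here Σln u = 8.1197, Σ(ln u)² = 14.3918, Σln w = 18.5242, Σln u·ln w = 32.1368).
Solving (det = 6.0295): k = 1.70388, ln C = 0.93784.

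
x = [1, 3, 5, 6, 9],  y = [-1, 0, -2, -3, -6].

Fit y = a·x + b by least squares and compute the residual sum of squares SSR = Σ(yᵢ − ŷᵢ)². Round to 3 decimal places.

Compute the Gram sums: Σx·x = 152, Σx = 24, Σ1 = 5.
For Mᵀy: Σx·y = -83, Σy = -12.
So MᵀM·[a, b]ᵀ = Mᵀy: [[152, 24]; [24, 5]]·[a, b]ᵀ = [-83, -12]ᵀ.
Δ = 152·5 − 24² = 184.
a = ((-83)·5 − 24·(-12))/184 = -127/184; b = (152·(-12) − 24·(-83))/184 = 21/23.
Residuals: -225/184, 213/184, 99/184, 21/92, -129/184; SSR = 675/184.

SSR = 3.668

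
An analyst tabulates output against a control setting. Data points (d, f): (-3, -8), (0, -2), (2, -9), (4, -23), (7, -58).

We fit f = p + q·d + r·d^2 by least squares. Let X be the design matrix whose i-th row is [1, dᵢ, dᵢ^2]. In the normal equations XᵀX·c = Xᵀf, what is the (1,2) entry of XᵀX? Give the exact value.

Row 1 ↔ basis 1, column 2 ↔ basis d, so (XᵀX)_{1,2} = Σᵢ d = (1)·(-3) + (1)·(0) + (1)·(2) + (1)·(4) + (1)·(7) = 10.

10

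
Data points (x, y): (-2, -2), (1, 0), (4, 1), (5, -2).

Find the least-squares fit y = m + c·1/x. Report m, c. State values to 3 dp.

m = -1.079, c = 1.387

AᵀA·[m, c]ᵀ = Aᵀy reads: 4·m + (19/20)·c = -3;  (19/20)·m + (541/400)·c = 17/20.
(Σ1 = 4, Σ1/x = 19/20, Σ1/x·1/x = 541/400, Σy = -3, Σ1/x·y = 17/20.)
Eliminating c: (541/400)·(row 1) − (19/20)·(row 2) gives (1803/400)·m = (541/400)·(-3) − (19/20)·(17/20) = -973/200, so m = -1946/1803.
Then c = ((17/20) − (19/20)·(-1946/1803))/(541/400) = 2500/1803.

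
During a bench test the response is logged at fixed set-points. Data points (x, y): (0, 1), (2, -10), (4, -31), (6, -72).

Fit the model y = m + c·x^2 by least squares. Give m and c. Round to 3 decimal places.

m = -0.143, c = -1.990

Normal-equation sums: Σ1 = 4, Σx^2 = 56, Σx^2·x^2 = 1568.
Right-hand side: Σy = -112, Σx^2·y = -3128.
So MᵀM·[m, c]ᵀ = Mᵀy: [[4, 56]; [56, 1568]]·[m, c]ᵀ = [-112, -3128]ᵀ.
Δ = 4·1568 − 56² = 3136.
m = ((-112)·1568 − 56·(-3128))/3136 = -1/7; c = (4·(-3128) − 56·(-112))/3136 = -195/98.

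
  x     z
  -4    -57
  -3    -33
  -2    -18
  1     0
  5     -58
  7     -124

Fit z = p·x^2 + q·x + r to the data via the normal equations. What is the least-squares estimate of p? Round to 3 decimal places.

p = -2.912

MᵀM·[p, q, r]ᵀ = Mᵀz reads: 3380·p + 370·q + 104·r = -8807;  370·p + 104·q + 4·r = -795;  104·p + 4·q + 6·r = -290.
Inverting the 3×3 Gram matrix, [p, q, r]ᵀ = [-303259/104154, 281387/104154, 5798/17359]ᵀ.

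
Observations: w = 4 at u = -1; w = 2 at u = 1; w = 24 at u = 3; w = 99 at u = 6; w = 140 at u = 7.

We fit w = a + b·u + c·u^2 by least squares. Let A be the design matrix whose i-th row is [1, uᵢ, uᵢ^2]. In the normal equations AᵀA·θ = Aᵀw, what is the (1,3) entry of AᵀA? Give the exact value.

Row 1 ↔ basis 1, column 3 ↔ basis u^2, so (AᵀA)_{1,3} = Σᵢ u^2 = (1)·(1) + (1)·(1) + (1)·(9) + (1)·(36) + (1)·(49) = 96.

96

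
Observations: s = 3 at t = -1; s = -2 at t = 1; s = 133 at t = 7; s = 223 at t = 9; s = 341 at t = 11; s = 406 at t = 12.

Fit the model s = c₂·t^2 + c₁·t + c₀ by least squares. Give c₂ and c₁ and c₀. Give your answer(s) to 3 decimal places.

Setting ∂/∂c₂ … = 0 gives: 44341·c₂ + 4131·c₁ + 397·c₀ = 124306;  4131·c₂ + 397·c₁ + 39·c₀ = 11556;  397·c₂ + 39·c₁ + 6·c₀ = 1104.
Row-reducing yields c₂ = 34551/11596, c₁ = -135651/81172, c₀ = -46373/20293.

c₂ = 2.980, c₁ = -1.671, c₀ = -2.285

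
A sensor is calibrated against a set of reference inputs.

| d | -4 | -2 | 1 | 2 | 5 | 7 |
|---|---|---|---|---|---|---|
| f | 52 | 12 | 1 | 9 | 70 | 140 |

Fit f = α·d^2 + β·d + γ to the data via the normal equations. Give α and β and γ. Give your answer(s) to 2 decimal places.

α = 3.04, β = -1.02, γ = -1.21

Setting ∂/∂α … = 0 gives: 3315·α + 405·β + 99·γ = 9527;  405·α + 99·β + 9·γ = 1117;  99·α + 9·β + 6·γ = 284.
(Σd^2·d^2 = 3315, Σd^2·d = 405, Σd^2 = 99, Σd·d = 99, Σd = 9, Σ1 = 6, Σd^2·f = 9527, Σd·f = 1117, Σf = 284.)
Inverting the 3×3 Gram matrix, [α, β, γ]ᵀ = [173/57, -175/171, -23/19]ᵀ.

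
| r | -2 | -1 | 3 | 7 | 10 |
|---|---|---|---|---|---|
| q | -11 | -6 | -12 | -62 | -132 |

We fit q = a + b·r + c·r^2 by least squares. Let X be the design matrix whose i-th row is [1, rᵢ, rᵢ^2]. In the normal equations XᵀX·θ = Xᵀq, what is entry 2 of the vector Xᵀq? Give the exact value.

-1762

Entry 2 ↔ basis r, so (Xᵀq)_{2} = Σᵢ (r)·qᵢ = (-2)·(-11) + (-1)·(-6) + (3)·(-12) + (7)·(-62) + (10)·(-132) = -1762.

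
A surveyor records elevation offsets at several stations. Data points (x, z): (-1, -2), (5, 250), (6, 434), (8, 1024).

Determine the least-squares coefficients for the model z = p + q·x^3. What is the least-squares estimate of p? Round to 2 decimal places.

p = 0.49

Entries of MᵀM: Σ1 = 4, Σx^3 = 852, Σx^3·x^3 = 324426.
Right-hand side: Σz = 1706, Σx^3·z = 649284.
Normal equations: [[4, 852]; [852, 324426]]·[p, q]ᵀ = [1706, 649284]ᵀ.
det = 4·324426 − 852² = 571800.
p = (1706·324426 − 852·649284)/571800 = 23399/47650; q = (4·649284 − 852·1706)/571800 = 47651/23825.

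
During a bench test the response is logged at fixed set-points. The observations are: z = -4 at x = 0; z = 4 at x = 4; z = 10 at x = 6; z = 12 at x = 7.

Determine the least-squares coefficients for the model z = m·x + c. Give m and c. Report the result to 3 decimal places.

Forming AᵀA = [[101, 17]; [17, 4]] and Aᵀz = [160, 22]ᵀ gives AᵀA·[m, c]ᵀ = Aᵀz.
Determinant 101·4 − 17² = 115.
m = (160·4 − 17·22)/115 = 266/115; c = (101·22 − 17·160)/115 = -498/115.

m = 2.313, c = -4.330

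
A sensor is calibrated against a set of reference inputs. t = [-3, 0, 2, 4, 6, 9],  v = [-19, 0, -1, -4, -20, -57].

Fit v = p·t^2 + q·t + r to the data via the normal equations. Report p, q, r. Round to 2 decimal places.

Normal-equation sums: Σt^2·t^2 = 8210, Σt^2·t = 990, Σt^2 = 146, Σt·t = 146, Σt = 18, Σ1 = 6.
Right-hand side: Σt^2·v = -5576, Σt·v = -594, Σv = -101.
Solving the 3×3 system (Gaussian elimination) gives p = -4117/4036, q = 274527/92828, r = -41019/46414.

p = -1.02, q = 2.96, r = -0.88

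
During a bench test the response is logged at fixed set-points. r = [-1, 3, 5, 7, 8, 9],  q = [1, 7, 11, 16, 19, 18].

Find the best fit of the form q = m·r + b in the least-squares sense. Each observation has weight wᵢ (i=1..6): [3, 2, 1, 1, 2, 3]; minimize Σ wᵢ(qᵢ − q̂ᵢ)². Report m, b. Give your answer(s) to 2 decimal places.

The normal system MᵀWM·[m, b]ᵀ = MᵀWq is [[466, 58]; [58, 12]]·[m, b]ᵀ = [996, 136]ᵀ.
Eliminating b: 12·(row 1) − 58·(row 2) gives 2228·m = 12·996 − 58·136 = 4064, so m = 1016/557.
Then b = (136 − 58·(1016/557))/12 = 1402/557.

m = 1.82, b = 2.52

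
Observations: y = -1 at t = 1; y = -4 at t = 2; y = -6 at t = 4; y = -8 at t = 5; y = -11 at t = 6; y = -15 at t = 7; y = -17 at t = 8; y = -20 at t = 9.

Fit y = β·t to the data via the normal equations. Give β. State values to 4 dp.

With design matrix X, XᵀX = [[276]] and Xᵀy = [-560]ᵀ.
β = (-560)/276 = -2.02899.

β = -2.0290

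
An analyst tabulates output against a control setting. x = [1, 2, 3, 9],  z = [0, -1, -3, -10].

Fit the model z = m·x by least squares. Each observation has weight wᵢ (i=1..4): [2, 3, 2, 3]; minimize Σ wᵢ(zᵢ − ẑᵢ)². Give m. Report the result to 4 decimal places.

m = -1.0691

AᵀWA·[m]ᵀ = AᵀWz reads: 275·m = -294.
(Σwᵢ·x·x = 275, Σwᵢ·x·z = -294.)
Hence m = -294 / 275 ≈ -1.06909.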